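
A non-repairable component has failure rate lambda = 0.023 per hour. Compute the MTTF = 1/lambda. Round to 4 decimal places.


lambda = 0.023
MTTF = 1 / 0.023
MTTF = 43.4783

43.4783


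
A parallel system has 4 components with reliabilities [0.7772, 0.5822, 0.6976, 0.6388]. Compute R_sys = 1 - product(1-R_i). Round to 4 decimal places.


Components: [0.7772, 0.5822, 0.6976, 0.6388]
(1 - 0.7772) = 0.2228, running product = 0.2228
(1 - 0.5822) = 0.4178, running product = 0.0931
(1 - 0.6976) = 0.3024, running product = 0.0281
(1 - 0.6388) = 0.3612, running product = 0.0102
Product of (1-R_i) = 0.0102
R_sys = 1 - 0.0102 = 0.9898

0.9898


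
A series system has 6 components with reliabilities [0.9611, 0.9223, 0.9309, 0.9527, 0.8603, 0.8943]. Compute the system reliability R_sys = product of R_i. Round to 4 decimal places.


Components: [0.9611, 0.9223, 0.9309, 0.9527, 0.8603, 0.8943]
After component 1 (R=0.9611): product = 0.9611
After component 2 (R=0.9223): product = 0.8864
After component 3 (R=0.9309): product = 0.8252
After component 4 (R=0.9527): product = 0.7861
After component 5 (R=0.8603): product = 0.6763
After component 6 (R=0.8943): product = 0.6048
R_sys = 0.6048

0.6048


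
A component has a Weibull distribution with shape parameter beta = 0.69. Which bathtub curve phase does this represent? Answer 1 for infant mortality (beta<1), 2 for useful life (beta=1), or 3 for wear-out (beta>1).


beta = 0.69
Compare beta to 1:
beta < 1 => infant mortality (phase 1)
beta = 1 => useful life (phase 2)
beta > 1 => wear-out (phase 3)
Since beta = 0.69, this is infant mortality (decreasing failure rate)
Phase = 1

1


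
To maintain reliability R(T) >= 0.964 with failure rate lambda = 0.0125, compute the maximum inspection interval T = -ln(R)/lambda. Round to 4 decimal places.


R_target = 0.964
lambda = 0.0125
-ln(0.964) = 0.0367
T = 0.0367 / 0.0125
T = 2.9331

2.9331


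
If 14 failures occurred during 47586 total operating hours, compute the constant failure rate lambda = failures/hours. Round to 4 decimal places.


failures = 14
total_hours = 47586
lambda = 14 / 47586
lambda = 0.0003

0.0003


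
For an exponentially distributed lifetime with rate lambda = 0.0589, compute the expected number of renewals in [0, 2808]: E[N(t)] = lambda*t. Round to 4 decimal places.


lambda = 0.0589
t = 2808
E[N(t)] = lambda * t
E[N(t)] = 0.0589 * 2808
E[N(t)] = 165.3912

165.3912


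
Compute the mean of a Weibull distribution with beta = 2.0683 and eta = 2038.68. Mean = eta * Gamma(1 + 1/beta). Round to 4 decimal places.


beta = 2.0683, eta = 2038.68
1/beta = 0.4835
1 + 1/beta = 1.4835
Gamma(1.4835) = 0.8858
Mean = 2038.68 * 0.8858
Mean = 1805.8761

1805.8761


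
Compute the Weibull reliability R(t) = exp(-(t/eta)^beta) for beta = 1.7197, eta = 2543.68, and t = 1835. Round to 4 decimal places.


beta = 1.7197, eta = 2543.68, t = 1835
t/eta = 1835 / 2543.68 = 0.7214
(t/eta)^beta = 0.7214^1.7197 = 0.5703
R(t) = exp(-0.5703)
R(t) = 0.5654

0.5654


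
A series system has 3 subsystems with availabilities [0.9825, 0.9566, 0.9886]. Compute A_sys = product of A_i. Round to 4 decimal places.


Subsystems: [0.9825, 0.9566, 0.9886]
After subsystem 1 (A=0.9825): product = 0.9825
After subsystem 2 (A=0.9566): product = 0.9399
After subsystem 3 (A=0.9886): product = 0.9291
A_sys = 0.9291

0.9291


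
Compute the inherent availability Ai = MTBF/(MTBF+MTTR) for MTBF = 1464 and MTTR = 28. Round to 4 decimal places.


MTBF = 1464
MTTR = 28
MTBF + MTTR = 1492
Ai = 1464 / 1492
Ai = 0.9812

0.9812


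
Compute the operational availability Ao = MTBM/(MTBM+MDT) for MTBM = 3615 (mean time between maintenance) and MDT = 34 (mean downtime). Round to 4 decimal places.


MTBM = 3615
MDT = 34
MTBM + MDT = 3649
Ao = 3615 / 3649
Ao = 0.9907

0.9907


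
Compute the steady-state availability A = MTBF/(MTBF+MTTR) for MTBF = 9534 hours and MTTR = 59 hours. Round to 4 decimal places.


MTBF = 9534
MTTR = 59
MTBF + MTTR = 9593
A = 9534 / 9593
A = 0.9938

0.9938


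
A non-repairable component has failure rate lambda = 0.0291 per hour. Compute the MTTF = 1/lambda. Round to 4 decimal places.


lambda = 0.0291
MTTF = 1 / 0.0291
MTTF = 34.3643

34.3643


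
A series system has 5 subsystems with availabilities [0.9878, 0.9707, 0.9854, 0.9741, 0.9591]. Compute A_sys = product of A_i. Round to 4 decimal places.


Subsystems: [0.9878, 0.9707, 0.9854, 0.9741, 0.9591]
After subsystem 1 (A=0.9878): product = 0.9878
After subsystem 2 (A=0.9707): product = 0.9589
After subsystem 3 (A=0.9854): product = 0.9449
After subsystem 4 (A=0.9741): product = 0.9204
After subsystem 5 (A=0.9591): product = 0.8827
A_sys = 0.8827

0.8827


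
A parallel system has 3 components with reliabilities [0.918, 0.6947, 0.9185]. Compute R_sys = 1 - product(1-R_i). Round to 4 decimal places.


Components: [0.918, 0.6947, 0.9185]
(1 - 0.918) = 0.082, running product = 0.082
(1 - 0.6947) = 0.3053, running product = 0.025
(1 - 0.9185) = 0.0815, running product = 0.002
Product of (1-R_i) = 0.002
R_sys = 1 - 0.002 = 0.998

0.998


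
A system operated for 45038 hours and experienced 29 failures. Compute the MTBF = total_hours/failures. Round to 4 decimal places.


total_hours = 45038
failures = 29
MTBF = 45038 / 29
MTBF = 1553.0345

1553.0345


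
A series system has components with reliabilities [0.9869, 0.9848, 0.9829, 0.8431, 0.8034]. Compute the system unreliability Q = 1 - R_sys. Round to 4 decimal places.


Components: [0.9869, 0.9848, 0.9829, 0.8431, 0.8034]
After component 1: product = 0.9869
After component 2: product = 0.9719
After component 3: product = 0.9553
After component 4: product = 0.8054
After component 5: product = 0.6471
R_sys = 0.6471
Q = 1 - 0.6471 = 0.3529

0.3529


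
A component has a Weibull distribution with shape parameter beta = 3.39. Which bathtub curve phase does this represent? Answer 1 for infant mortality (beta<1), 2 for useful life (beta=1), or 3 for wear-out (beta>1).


beta = 3.39
Compare beta to 1:
beta < 1 => infant mortality (phase 1)
beta = 1 => useful life (phase 2)
beta > 1 => wear-out (phase 3)
Since beta = 3.39, this is wear-out (increasing failure rate)
Phase = 3

3


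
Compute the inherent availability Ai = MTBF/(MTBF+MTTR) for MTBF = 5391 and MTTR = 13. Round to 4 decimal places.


MTBF = 5391
MTTR = 13
MTBF + MTTR = 5404
Ai = 5391 / 5404
Ai = 0.9976

0.9976


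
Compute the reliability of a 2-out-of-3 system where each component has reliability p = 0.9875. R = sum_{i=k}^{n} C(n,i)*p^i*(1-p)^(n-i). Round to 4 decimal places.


k = 2, n = 3, p = 0.9875
i=2: C(3,2)=3 * 0.9875^2 * 0.0125^1 = 0.0366
i=3: C(3,3)=1 * 0.9875^3 * 0.0125^0 = 0.963
R = sum of terms = 0.9995

0.9995


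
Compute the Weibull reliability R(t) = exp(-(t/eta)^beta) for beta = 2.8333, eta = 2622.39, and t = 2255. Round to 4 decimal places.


beta = 2.8333, eta = 2622.39, t = 2255
t/eta = 2255 / 2622.39 = 0.8599
(t/eta)^beta = 0.8599^2.8333 = 0.652
R(t) = exp(-0.652)
R(t) = 0.521

0.521


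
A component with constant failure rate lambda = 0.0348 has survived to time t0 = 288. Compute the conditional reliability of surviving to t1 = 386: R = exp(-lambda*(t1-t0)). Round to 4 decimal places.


lambda = 0.0348
t0 = 288, t1 = 386
t1 - t0 = 98
lambda * (t1-t0) = 0.0348 * 98 = 3.4104
R = exp(-3.4104)
R = 0.033

0.033


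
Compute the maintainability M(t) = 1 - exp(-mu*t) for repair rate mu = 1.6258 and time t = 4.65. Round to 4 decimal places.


mu = 1.6258, t = 4.65
mu * t = 1.6258 * 4.65 = 7.56
exp(-7.56) = 0.0005
M(t) = 1 - 0.0005
M(t) = 0.9995

0.9995


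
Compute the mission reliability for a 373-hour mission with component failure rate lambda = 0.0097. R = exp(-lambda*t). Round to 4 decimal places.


lambda = 0.0097
mission_time = 373
lambda * t = 0.0097 * 373 = 3.6181
R = exp(-3.6181)
R = 0.0268

0.0268


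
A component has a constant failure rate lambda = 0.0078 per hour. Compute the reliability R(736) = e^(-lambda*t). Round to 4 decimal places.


lambda = 0.0078
t = 736
lambda * t = 5.7408
R(t) = e^(-5.7408)
R(t) = 0.0032

0.0032


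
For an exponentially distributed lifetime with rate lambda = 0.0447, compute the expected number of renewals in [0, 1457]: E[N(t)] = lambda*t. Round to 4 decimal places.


lambda = 0.0447
t = 1457
E[N(t)] = lambda * t
E[N(t)] = 0.0447 * 1457
E[N(t)] = 65.1279

65.1279


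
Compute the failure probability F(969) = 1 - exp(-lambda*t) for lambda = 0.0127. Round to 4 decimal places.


lambda = 0.0127, t = 969
lambda * t = 12.3063
exp(-12.3063) = 0.0
F(t) = 1 - 0.0
F(t) = 1.0

1.0


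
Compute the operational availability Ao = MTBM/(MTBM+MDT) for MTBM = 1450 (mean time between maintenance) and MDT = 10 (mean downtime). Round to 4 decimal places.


MTBM = 1450
MDT = 10
MTBM + MDT = 1460
Ao = 1450 / 1460
Ao = 0.9932

0.9932


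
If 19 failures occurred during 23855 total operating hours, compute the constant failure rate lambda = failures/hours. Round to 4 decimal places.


failures = 19
total_hours = 23855
lambda = 19 / 23855
lambda = 0.0008

0.0008


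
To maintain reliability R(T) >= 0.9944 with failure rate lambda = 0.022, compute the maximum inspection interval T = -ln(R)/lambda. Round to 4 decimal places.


R_target = 0.9944
lambda = 0.022
-ln(0.9944) = 0.0056
T = 0.0056 / 0.022
T = 0.2553

0.2553


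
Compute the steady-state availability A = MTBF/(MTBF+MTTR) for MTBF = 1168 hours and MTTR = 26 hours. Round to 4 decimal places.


MTBF = 1168
MTTR = 26
MTBF + MTTR = 1194
A = 1168 / 1194
A = 0.9782

0.9782


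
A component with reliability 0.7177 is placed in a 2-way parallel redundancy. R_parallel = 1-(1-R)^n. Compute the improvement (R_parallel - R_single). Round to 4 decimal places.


R_single = 0.7177, n = 2
1 - R_single = 0.2823
(1 - R_single)^n = 0.2823^2 = 0.0797
R_parallel = 1 - 0.0797 = 0.9203
Improvement = 0.9203 - 0.7177
Improvement = 0.2026

0.2026


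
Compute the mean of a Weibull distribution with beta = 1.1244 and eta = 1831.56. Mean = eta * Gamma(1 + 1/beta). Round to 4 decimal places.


beta = 1.1244, eta = 1831.56
1/beta = 0.8894
1 + 1/beta = 1.8894
Gamma(1.8894) = 0.9582
Mean = 1831.56 * 0.9582
Mean = 1754.9391

1754.9391


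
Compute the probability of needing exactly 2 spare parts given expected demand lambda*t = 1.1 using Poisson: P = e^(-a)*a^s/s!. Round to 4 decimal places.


a = 1.1, s = 2
e^(-a) = e^(-1.1) = 0.3329
a^s = 1.1^2 = 1.21
s! = 2
P = 0.3329 * 1.21 / 2
P = 0.2014

0.2014


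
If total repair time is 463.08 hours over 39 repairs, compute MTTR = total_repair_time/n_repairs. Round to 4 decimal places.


total_repair_time = 463.08
n_repairs = 39
MTTR = 463.08 / 39
MTTR = 11.8738

11.8738


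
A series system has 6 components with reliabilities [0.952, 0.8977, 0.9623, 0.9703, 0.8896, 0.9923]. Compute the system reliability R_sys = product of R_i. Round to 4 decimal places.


Components: [0.952, 0.8977, 0.9623, 0.9703, 0.8896, 0.9923]
After component 1 (R=0.952): product = 0.952
After component 2 (R=0.8977): product = 0.8546
After component 3 (R=0.9623): product = 0.8224
After component 4 (R=0.9703): product = 0.798
After component 5 (R=0.8896): product = 0.7099
After component 6 (R=0.9923): product = 0.7044
R_sys = 0.7044

0.7044


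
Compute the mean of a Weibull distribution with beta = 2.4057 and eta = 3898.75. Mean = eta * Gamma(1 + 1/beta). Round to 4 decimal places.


beta = 2.4057, eta = 3898.75
1/beta = 0.4157
1 + 1/beta = 1.4157
Gamma(1.4157) = 0.8865
Mean = 3898.75 * 0.8865
Mean = 3456.3254

3456.3254


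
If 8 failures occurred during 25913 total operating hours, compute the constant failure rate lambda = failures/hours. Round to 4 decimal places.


failures = 8
total_hours = 25913
lambda = 8 / 25913
lambda = 0.0003

0.0003


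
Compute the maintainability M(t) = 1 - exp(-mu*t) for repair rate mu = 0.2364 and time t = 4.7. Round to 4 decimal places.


mu = 0.2364, t = 4.7
mu * t = 0.2364 * 4.7 = 1.1111
exp(-1.1111) = 0.3292
M(t) = 1 - 0.3292
M(t) = 0.6708

0.6708


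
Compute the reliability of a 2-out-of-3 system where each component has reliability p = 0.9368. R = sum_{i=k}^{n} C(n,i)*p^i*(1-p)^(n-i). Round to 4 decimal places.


k = 2, n = 3, p = 0.9368
i=2: C(3,2)=3 * 0.9368^2 * 0.0632^1 = 0.1664
i=3: C(3,3)=1 * 0.9368^3 * 0.0632^0 = 0.8221
R = sum of terms = 0.9885

0.9885


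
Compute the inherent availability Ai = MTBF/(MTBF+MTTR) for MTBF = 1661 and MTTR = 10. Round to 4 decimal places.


MTBF = 1661
MTTR = 10
MTBF + MTTR = 1671
Ai = 1661 / 1671
Ai = 0.994

0.994


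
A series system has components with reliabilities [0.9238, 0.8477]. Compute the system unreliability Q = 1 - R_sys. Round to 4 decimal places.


Components: [0.9238, 0.8477]
After component 1: product = 0.9238
After component 2: product = 0.7831
R_sys = 0.7831
Q = 1 - 0.7831 = 0.2169

0.2169


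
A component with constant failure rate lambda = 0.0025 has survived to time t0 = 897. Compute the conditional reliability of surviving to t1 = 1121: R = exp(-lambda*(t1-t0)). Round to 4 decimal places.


lambda = 0.0025
t0 = 897, t1 = 1121
t1 - t0 = 224
lambda * (t1-t0) = 0.0025 * 224 = 0.56
R = exp(-0.56)
R = 0.5712

0.5712


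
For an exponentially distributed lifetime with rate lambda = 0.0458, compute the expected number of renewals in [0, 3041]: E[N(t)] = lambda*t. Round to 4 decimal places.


lambda = 0.0458
t = 3041
E[N(t)] = lambda * t
E[N(t)] = 0.0458 * 3041
E[N(t)] = 139.2778

139.2778


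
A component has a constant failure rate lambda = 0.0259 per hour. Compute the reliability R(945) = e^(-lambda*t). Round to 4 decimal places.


lambda = 0.0259
t = 945
lambda * t = 24.4755
R(t) = e^(-24.4755)
R(t) = 0.0

0.0


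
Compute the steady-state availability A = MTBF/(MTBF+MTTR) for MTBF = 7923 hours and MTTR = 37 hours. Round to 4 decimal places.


MTBF = 7923
MTTR = 37
MTBF + MTTR = 7960
A = 7923 / 7960
A = 0.9954

0.9954


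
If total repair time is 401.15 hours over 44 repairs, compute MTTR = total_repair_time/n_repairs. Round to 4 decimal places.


total_repair_time = 401.15
n_repairs = 44
MTTR = 401.15 / 44
MTTR = 9.117

9.117


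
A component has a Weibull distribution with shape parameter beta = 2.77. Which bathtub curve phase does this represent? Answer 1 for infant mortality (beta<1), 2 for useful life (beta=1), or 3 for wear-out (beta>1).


beta = 2.77
Compare beta to 1:
beta < 1 => infant mortality (phase 1)
beta = 1 => useful life (phase 2)
beta > 1 => wear-out (phase 3)
Since beta = 2.77, this is wear-out (increasing failure rate)
Phase = 3

3


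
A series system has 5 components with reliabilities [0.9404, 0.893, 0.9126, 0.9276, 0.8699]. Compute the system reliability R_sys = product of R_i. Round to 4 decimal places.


Components: [0.9404, 0.893, 0.9126, 0.9276, 0.8699]
After component 1 (R=0.9404): product = 0.9404
After component 2 (R=0.893): product = 0.8398
After component 3 (R=0.9126): product = 0.7664
After component 4 (R=0.9276): product = 0.7109
After component 5 (R=0.8699): product = 0.6184
R_sys = 0.6184

0.6184


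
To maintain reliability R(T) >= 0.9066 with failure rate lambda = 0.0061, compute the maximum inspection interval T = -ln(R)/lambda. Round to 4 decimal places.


R_target = 0.9066
lambda = 0.0061
-ln(0.9066) = 0.0981
T = 0.0981 / 0.0061
T = 16.0744

16.0744


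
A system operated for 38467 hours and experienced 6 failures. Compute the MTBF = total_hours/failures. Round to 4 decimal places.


total_hours = 38467
failures = 6
MTBF = 38467 / 6
MTBF = 6411.1667

6411.1667


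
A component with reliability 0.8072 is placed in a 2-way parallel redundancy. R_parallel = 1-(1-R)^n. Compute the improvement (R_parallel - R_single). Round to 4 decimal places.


R_single = 0.8072, n = 2
1 - R_single = 0.1928
(1 - R_single)^n = 0.1928^2 = 0.0372
R_parallel = 1 - 0.0372 = 0.9628
Improvement = 0.9628 - 0.8072
Improvement = 0.1556

0.1556


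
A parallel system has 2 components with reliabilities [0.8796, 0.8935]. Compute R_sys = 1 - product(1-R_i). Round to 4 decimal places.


Components: [0.8796, 0.8935]
(1 - 0.8796) = 0.1204, running product = 0.1204
(1 - 0.8935) = 0.1065, running product = 0.0128
Product of (1-R_i) = 0.0128
R_sys = 1 - 0.0128 = 0.9872

0.9872


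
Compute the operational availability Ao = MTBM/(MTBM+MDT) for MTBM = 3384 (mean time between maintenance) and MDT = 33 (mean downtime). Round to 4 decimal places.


MTBM = 3384
MDT = 33
MTBM + MDT = 3417
Ao = 3384 / 3417
Ao = 0.9903

0.9903


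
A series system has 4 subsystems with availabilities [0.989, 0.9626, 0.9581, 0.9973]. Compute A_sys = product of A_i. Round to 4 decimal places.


Subsystems: [0.989, 0.9626, 0.9581, 0.9973]
After subsystem 1 (A=0.989): product = 0.989
After subsystem 2 (A=0.9626): product = 0.952
After subsystem 3 (A=0.9581): product = 0.9121
After subsystem 4 (A=0.9973): product = 0.9097
A_sys = 0.9097

0.9097


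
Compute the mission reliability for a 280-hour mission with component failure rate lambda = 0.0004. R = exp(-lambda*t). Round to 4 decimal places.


lambda = 0.0004
mission_time = 280
lambda * t = 0.0004 * 280 = 0.112
R = exp(-0.112)
R = 0.894

0.894


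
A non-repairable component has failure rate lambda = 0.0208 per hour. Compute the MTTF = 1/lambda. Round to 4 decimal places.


lambda = 0.0208
MTTF = 1 / 0.0208
MTTF = 48.0769

48.0769


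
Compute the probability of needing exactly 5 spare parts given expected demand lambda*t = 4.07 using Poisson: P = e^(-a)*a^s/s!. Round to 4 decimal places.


a = 4.07, s = 5
e^(-a) = e^(-4.07) = 0.0171
a^s = 4.07^5 = 1116.7914
s! = 120
P = 0.0171 * 1116.7914 / 120
P = 0.1589

0.1589


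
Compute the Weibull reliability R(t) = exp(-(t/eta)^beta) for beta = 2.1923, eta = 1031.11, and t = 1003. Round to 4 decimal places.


beta = 2.1923, eta = 1031.11, t = 1003
t/eta = 1003 / 1031.11 = 0.9727
(t/eta)^beta = 0.9727^2.1923 = 0.9412
R(t) = exp(-0.9412)
R(t) = 0.3902

0.3902


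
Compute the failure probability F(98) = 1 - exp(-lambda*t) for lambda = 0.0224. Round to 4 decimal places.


lambda = 0.0224, t = 98
lambda * t = 2.1952
exp(-2.1952) = 0.1113
F(t) = 1 - 0.1113
F(t) = 0.8887

0.8887


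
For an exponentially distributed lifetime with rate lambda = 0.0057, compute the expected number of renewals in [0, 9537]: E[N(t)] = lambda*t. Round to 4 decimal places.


lambda = 0.0057
t = 9537
E[N(t)] = lambda * t
E[N(t)] = 0.0057 * 9537
E[N(t)] = 54.3609

54.3609


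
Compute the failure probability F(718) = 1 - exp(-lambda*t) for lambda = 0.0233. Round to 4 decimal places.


lambda = 0.0233, t = 718
lambda * t = 16.7294
exp(-16.7294) = 0.0
F(t) = 1 - 0.0
F(t) = 1.0

1.0


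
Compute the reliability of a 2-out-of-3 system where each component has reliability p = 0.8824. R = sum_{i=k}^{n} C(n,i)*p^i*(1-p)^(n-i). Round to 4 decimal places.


k = 2, n = 3, p = 0.8824
i=2: C(3,2)=3 * 0.8824^2 * 0.1176^1 = 0.2747
i=3: C(3,3)=1 * 0.8824^3 * 0.1176^0 = 0.6871
R = sum of terms = 0.9618

0.9618


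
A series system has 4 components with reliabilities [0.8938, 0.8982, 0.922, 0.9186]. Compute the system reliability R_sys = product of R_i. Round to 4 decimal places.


Components: [0.8938, 0.8982, 0.922, 0.9186]
After component 1 (R=0.8938): product = 0.8938
After component 2 (R=0.8982): product = 0.8028
After component 3 (R=0.922): product = 0.7402
After component 4 (R=0.9186): product = 0.6799
R_sys = 0.6799

0.6799


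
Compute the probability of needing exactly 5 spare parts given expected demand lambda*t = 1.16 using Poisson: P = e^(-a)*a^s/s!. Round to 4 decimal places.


a = 1.16, s = 5
e^(-a) = e^(-1.16) = 0.3135
a^s = 1.16^5 = 2.1003
s! = 120
P = 0.3135 * 2.1003 / 120
P = 0.0055

0.0055


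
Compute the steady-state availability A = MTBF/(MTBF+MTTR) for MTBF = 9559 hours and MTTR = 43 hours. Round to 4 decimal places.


MTBF = 9559
MTTR = 43
MTBF + MTTR = 9602
A = 9559 / 9602
A = 0.9955

0.9955


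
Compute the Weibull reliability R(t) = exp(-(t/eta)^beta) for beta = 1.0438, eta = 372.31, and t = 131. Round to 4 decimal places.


beta = 1.0438, eta = 372.31, t = 131
t/eta = 131 / 372.31 = 0.3519
(t/eta)^beta = 0.3519^1.0438 = 0.3361
R(t) = exp(-0.3361)
R(t) = 0.7145

0.7145


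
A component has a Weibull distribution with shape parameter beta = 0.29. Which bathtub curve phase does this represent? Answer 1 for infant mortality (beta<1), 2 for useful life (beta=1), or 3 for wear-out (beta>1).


beta = 0.29
Compare beta to 1:
beta < 1 => infant mortality (phase 1)
beta = 1 => useful life (phase 2)
beta > 1 => wear-out (phase 3)
Since beta = 0.29, this is infant mortality (decreasing failure rate)
Phase = 1

1


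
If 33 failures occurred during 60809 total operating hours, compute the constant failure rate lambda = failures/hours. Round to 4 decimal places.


failures = 33
total_hours = 60809
lambda = 33 / 60809
lambda = 0.0005

0.0005


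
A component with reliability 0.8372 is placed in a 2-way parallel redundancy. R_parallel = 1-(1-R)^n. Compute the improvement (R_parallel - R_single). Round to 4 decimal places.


R_single = 0.8372, n = 2
1 - R_single = 0.1628
(1 - R_single)^n = 0.1628^2 = 0.0265
R_parallel = 1 - 0.0265 = 0.9735
Improvement = 0.9735 - 0.8372
Improvement = 0.1363

0.1363


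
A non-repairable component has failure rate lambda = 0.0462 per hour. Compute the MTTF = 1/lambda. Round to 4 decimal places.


lambda = 0.0462
MTTF = 1 / 0.0462
MTTF = 21.645

21.645


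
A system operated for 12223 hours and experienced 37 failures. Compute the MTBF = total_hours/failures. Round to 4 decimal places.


total_hours = 12223
failures = 37
MTBF = 12223 / 37
MTBF = 330.3514

330.3514


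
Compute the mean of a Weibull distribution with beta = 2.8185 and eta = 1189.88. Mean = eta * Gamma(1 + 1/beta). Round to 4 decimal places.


beta = 2.8185, eta = 1189.88
1/beta = 0.3548
1 + 1/beta = 1.3548
Gamma(1.3548) = 0.8907
Mean = 1189.88 * 0.8907
Mean = 1059.7969

1059.7969


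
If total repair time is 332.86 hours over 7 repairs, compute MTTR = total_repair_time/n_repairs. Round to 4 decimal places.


total_repair_time = 332.86
n_repairs = 7
MTTR = 332.86 / 7
MTTR = 47.5514

47.5514


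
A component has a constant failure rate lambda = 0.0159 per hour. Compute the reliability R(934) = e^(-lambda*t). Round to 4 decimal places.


lambda = 0.0159
t = 934
lambda * t = 14.8506
R(t) = e^(-14.8506)
R(t) = 0.0

0.0


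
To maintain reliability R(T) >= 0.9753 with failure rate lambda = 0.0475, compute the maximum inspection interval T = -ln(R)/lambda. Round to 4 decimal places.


R_target = 0.9753
lambda = 0.0475
-ln(0.9753) = 0.025
T = 0.025 / 0.0475
T = 0.5265

0.5265


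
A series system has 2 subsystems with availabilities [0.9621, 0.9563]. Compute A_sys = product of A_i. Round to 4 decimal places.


Subsystems: [0.9621, 0.9563]
After subsystem 1 (A=0.9621): product = 0.9621
After subsystem 2 (A=0.9563): product = 0.9201
A_sys = 0.9201

0.9201


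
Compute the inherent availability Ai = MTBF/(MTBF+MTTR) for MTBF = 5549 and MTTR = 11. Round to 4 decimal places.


MTBF = 5549
MTTR = 11
MTBF + MTTR = 5560
Ai = 5549 / 5560
Ai = 0.998

0.998


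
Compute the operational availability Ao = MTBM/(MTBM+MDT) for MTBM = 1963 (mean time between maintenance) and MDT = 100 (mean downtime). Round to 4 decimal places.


MTBM = 1963
MDT = 100
MTBM + MDT = 2063
Ao = 1963 / 2063
Ao = 0.9515

0.9515


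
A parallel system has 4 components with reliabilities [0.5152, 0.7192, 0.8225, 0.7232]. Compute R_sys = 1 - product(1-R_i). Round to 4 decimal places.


Components: [0.5152, 0.7192, 0.8225, 0.7232]
(1 - 0.5152) = 0.4848, running product = 0.4848
(1 - 0.7192) = 0.2808, running product = 0.1361
(1 - 0.8225) = 0.1775, running product = 0.0242
(1 - 0.7232) = 0.2768, running product = 0.0067
Product of (1-R_i) = 0.0067
R_sys = 1 - 0.0067 = 0.9933

0.9933


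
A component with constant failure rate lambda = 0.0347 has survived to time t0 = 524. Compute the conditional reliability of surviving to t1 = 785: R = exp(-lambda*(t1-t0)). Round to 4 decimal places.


lambda = 0.0347
t0 = 524, t1 = 785
t1 - t0 = 261
lambda * (t1-t0) = 0.0347 * 261 = 9.0567
R = exp(-9.0567)
R = 0.0001

0.0001


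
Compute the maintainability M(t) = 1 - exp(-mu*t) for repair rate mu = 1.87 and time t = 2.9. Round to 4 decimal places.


mu = 1.87, t = 2.9
mu * t = 1.87 * 2.9 = 5.423
exp(-5.423) = 0.0044
M(t) = 1 - 0.0044
M(t) = 0.9956

0.9956


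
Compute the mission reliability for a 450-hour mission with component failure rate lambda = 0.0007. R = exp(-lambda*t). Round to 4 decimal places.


lambda = 0.0007
mission_time = 450
lambda * t = 0.0007 * 450 = 0.315
R = exp(-0.315)
R = 0.7298

0.7298


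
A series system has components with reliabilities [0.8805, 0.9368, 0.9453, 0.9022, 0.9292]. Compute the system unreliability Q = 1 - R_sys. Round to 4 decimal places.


Components: [0.8805, 0.9368, 0.9453, 0.9022, 0.9292]
After component 1: product = 0.8805
After component 2: product = 0.8249
After component 3: product = 0.7797
After component 4: product = 0.7035
After component 5: product = 0.6537
R_sys = 0.6537
Q = 1 - 0.6537 = 0.3463

0.3463


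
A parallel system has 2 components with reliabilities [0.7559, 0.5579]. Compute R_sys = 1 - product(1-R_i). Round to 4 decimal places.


Components: [0.7559, 0.5579]
(1 - 0.7559) = 0.2441, running product = 0.2441
(1 - 0.5579) = 0.4421, running product = 0.1079
Product of (1-R_i) = 0.1079
R_sys = 1 - 0.1079 = 0.8921

0.8921


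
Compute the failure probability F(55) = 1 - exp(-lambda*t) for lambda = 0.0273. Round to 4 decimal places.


lambda = 0.0273, t = 55
lambda * t = 1.5015
exp(-1.5015) = 0.2228
F(t) = 1 - 0.2228
F(t) = 0.7772

0.7772


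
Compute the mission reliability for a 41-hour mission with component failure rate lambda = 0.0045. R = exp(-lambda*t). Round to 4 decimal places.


lambda = 0.0045
mission_time = 41
lambda * t = 0.0045 * 41 = 0.1845
R = exp(-0.1845)
R = 0.8315

0.8315


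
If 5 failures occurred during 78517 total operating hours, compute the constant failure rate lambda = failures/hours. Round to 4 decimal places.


failures = 5
total_hours = 78517
lambda = 5 / 78517
lambda = 0.0001

0.0001


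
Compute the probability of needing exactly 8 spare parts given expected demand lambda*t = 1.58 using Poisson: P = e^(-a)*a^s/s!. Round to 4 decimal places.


a = 1.58, s = 8
e^(-a) = e^(-1.58) = 0.206
a^s = 1.58^8 = 38.838
s! = 40320
P = 0.206 * 38.838 / 40320
P = 0.0002

0.0002


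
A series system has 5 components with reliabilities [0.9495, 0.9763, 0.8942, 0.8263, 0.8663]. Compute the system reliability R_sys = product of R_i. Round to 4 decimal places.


Components: [0.9495, 0.9763, 0.8942, 0.8263, 0.8663]
After component 1 (R=0.9495): product = 0.9495
After component 2 (R=0.9763): product = 0.927
After component 3 (R=0.8942): product = 0.8289
After component 4 (R=0.8263): product = 0.6849
After component 5 (R=0.8663): product = 0.5934
R_sys = 0.5934

0.5934


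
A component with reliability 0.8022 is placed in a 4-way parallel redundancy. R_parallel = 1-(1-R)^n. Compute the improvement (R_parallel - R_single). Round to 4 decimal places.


R_single = 0.8022, n = 4
1 - R_single = 0.1978
(1 - R_single)^n = 0.1978^4 = 0.0015
R_parallel = 1 - 0.0015 = 0.9985
Improvement = 0.9985 - 0.8022
Improvement = 0.1963

0.1963


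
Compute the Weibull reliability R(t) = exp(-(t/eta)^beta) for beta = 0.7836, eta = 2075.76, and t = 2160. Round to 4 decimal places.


beta = 0.7836, eta = 2075.76, t = 2160
t/eta = 2160 / 2075.76 = 1.0406
(t/eta)^beta = 1.0406^0.7836 = 1.0317
R(t) = exp(-1.0317)
R(t) = 0.3564

0.3564


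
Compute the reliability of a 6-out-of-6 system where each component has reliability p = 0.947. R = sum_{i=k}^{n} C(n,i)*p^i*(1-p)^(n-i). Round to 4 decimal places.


k = 6, n = 6, p = 0.947
i=6: C(6,6)=1 * 0.947^6 * 0.053^0 = 0.7213
R = sum of terms = 0.7213

0.7213


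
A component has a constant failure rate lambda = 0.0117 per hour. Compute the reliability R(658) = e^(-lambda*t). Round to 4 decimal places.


lambda = 0.0117
t = 658
lambda * t = 7.6986
R(t) = e^(-7.6986)
R(t) = 0.0005

0.0005


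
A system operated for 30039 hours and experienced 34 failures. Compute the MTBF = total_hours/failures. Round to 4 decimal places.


total_hours = 30039
failures = 34
MTBF = 30039 / 34
MTBF = 883.5

883.5


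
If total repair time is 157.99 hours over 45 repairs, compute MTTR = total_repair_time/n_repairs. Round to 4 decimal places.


total_repair_time = 157.99
n_repairs = 45
MTTR = 157.99 / 45
MTTR = 3.5109

3.5109


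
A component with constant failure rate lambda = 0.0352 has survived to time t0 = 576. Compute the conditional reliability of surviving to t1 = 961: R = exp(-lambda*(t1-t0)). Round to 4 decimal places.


lambda = 0.0352
t0 = 576, t1 = 961
t1 - t0 = 385
lambda * (t1-t0) = 0.0352 * 385 = 13.552
R = exp(-13.552)
R = 0.0

0.0


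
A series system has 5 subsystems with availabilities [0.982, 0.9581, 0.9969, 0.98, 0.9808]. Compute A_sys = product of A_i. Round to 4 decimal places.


Subsystems: [0.982, 0.9581, 0.9969, 0.98, 0.9808]
After subsystem 1 (A=0.982): product = 0.982
After subsystem 2 (A=0.9581): product = 0.9409
After subsystem 3 (A=0.9969): product = 0.9379
After subsystem 4 (A=0.98): product = 0.9192
After subsystem 5 (A=0.9808): product = 0.9015
A_sys = 0.9015

0.9015


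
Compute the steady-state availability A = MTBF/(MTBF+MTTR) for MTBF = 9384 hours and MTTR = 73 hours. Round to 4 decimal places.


MTBF = 9384
MTTR = 73
MTBF + MTTR = 9457
A = 9384 / 9457
A = 0.9923

0.9923


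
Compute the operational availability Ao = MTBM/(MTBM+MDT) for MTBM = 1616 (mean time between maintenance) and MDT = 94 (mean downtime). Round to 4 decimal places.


MTBM = 1616
MDT = 94
MTBM + MDT = 1710
Ao = 1616 / 1710
Ao = 0.945

0.945


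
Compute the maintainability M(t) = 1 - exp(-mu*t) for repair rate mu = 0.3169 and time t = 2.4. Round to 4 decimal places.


mu = 0.3169, t = 2.4
mu * t = 0.3169 * 2.4 = 0.7606
exp(-0.7606) = 0.4674
M(t) = 1 - 0.4674
M(t) = 0.5326

0.5326


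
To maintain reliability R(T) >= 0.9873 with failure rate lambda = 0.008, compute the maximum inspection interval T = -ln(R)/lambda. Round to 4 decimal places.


R_target = 0.9873
lambda = 0.008
-ln(0.9873) = 0.0128
T = 0.0128 / 0.008
T = 1.5977

1.5977


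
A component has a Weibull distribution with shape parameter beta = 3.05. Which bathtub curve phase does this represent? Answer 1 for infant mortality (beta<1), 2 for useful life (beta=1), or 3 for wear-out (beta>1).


beta = 3.05
Compare beta to 1:
beta < 1 => infant mortality (phase 1)
beta = 1 => useful life (phase 2)
beta > 1 => wear-out (phase 3)
Since beta = 3.05, this is wear-out (increasing failure rate)
Phase = 3

3


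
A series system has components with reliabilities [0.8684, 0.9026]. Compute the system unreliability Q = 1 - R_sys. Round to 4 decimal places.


Components: [0.8684, 0.9026]
After component 1: product = 0.8684
After component 2: product = 0.7838
R_sys = 0.7838
Q = 1 - 0.7838 = 0.2162

0.2162


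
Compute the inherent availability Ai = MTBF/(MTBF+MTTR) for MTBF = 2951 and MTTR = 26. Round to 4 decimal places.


MTBF = 2951
MTTR = 26
MTBF + MTTR = 2977
Ai = 2951 / 2977
Ai = 0.9913

0.9913


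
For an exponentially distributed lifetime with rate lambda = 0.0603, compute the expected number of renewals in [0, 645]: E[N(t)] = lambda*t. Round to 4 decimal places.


lambda = 0.0603
t = 645
E[N(t)] = lambda * t
E[N(t)] = 0.0603 * 645
E[N(t)] = 38.8935

38.8935


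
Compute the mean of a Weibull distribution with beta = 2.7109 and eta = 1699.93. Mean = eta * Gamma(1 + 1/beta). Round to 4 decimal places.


beta = 2.7109, eta = 1699.93
1/beta = 0.3689
1 + 1/beta = 1.3689
Gamma(1.3689) = 0.8894
Mean = 1699.93 * 0.8894
Mean = 1511.9283

1511.9283


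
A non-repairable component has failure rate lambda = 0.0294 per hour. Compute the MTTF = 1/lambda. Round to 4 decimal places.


lambda = 0.0294
MTTF = 1 / 0.0294
MTTF = 34.0136

34.0136


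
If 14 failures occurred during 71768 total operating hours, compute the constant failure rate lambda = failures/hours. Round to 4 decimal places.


failures = 14
total_hours = 71768
lambda = 14 / 71768
lambda = 0.0002

0.0002


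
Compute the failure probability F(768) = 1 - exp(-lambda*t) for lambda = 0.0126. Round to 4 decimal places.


lambda = 0.0126, t = 768
lambda * t = 9.6768
exp(-9.6768) = 0.0001
F(t) = 1 - 0.0001
F(t) = 0.9999

0.9999


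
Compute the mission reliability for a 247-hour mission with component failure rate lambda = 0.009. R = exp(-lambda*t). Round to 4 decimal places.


lambda = 0.009
mission_time = 247
lambda * t = 0.009 * 247 = 2.223
R = exp(-2.223)
R = 0.1083

0.1083


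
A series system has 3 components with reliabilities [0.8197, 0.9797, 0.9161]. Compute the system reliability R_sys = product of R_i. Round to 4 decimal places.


Components: [0.8197, 0.9797, 0.9161]
After component 1 (R=0.8197): product = 0.8197
After component 2 (R=0.9797): product = 0.8031
After component 3 (R=0.9161): product = 0.7357
R_sys = 0.7357

0.7357


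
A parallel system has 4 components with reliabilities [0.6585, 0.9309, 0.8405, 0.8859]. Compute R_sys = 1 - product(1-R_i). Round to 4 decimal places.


Components: [0.6585, 0.9309, 0.8405, 0.8859]
(1 - 0.6585) = 0.3415, running product = 0.3415
(1 - 0.9309) = 0.0691, running product = 0.0236
(1 - 0.8405) = 0.1595, running product = 0.0038
(1 - 0.8859) = 0.1141, running product = 0.0004
Product of (1-R_i) = 0.0004
R_sys = 1 - 0.0004 = 0.9996

0.9996


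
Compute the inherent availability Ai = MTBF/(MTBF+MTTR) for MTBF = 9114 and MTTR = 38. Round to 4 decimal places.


MTBF = 9114
MTTR = 38
MTBF + MTTR = 9152
Ai = 9114 / 9152
Ai = 0.9958

0.9958


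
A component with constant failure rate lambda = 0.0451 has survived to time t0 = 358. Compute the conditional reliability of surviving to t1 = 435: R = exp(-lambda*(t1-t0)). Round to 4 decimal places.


lambda = 0.0451
t0 = 358, t1 = 435
t1 - t0 = 77
lambda * (t1-t0) = 0.0451 * 77 = 3.4727
R = exp(-3.4727)
R = 0.031

0.031


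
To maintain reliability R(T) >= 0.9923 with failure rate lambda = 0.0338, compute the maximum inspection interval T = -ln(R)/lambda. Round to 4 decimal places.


R_target = 0.9923
lambda = 0.0338
-ln(0.9923) = 0.0077
T = 0.0077 / 0.0338
T = 0.2287

0.2287


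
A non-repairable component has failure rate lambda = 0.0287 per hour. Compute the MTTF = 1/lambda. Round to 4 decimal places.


lambda = 0.0287
MTTF = 1 / 0.0287
MTTF = 34.8432

34.8432


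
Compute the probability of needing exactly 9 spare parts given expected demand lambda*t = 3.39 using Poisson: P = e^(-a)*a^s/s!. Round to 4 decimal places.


a = 3.39, s = 9
e^(-a) = e^(-3.39) = 0.0337
a^s = 3.39^9 = 59128.5575
s! = 362880
P = 0.0337 * 59128.5575 / 362880
P = 0.0055

0.0055


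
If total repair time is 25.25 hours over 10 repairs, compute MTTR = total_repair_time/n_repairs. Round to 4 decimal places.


total_repair_time = 25.25
n_repairs = 10
MTTR = 25.25 / 10
MTTR = 2.525

2.525


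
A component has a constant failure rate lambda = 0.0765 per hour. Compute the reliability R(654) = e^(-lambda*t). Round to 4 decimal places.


lambda = 0.0765
t = 654
lambda * t = 50.031
R(t) = e^(-50.031)
R(t) = 0.0

0.0


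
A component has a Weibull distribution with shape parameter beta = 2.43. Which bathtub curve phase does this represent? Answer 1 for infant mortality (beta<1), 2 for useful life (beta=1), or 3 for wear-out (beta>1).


beta = 2.43
Compare beta to 1:
beta < 1 => infant mortality (phase 1)
beta = 1 => useful life (phase 2)
beta > 1 => wear-out (phase 3)
Since beta = 2.43, this is wear-out (increasing failure rate)
Phase = 3

3


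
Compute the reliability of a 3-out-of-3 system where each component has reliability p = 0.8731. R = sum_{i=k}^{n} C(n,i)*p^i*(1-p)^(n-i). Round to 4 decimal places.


k = 3, n = 3, p = 0.8731
i=3: C(3,3)=1 * 0.8731^3 * 0.1269^0 = 0.6656
R = sum of terms = 0.6656

0.6656


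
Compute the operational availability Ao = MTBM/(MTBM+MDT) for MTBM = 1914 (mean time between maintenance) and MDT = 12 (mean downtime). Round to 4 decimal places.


MTBM = 1914
MDT = 12
MTBM + MDT = 1926
Ao = 1914 / 1926
Ao = 0.9938

0.9938


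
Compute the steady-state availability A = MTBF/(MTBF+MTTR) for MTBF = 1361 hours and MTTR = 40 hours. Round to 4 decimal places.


MTBF = 1361
MTTR = 40
MTBF + MTTR = 1401
A = 1361 / 1401
A = 0.9714

0.9714


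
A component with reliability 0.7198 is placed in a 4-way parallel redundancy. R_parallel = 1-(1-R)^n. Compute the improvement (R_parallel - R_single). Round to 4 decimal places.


R_single = 0.7198, n = 4
1 - R_single = 0.2802
(1 - R_single)^n = 0.2802^4 = 0.0062
R_parallel = 1 - 0.0062 = 0.9938
Improvement = 0.9938 - 0.7198
Improvement = 0.274

0.274


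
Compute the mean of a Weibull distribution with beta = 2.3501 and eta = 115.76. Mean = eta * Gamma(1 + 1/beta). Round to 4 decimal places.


beta = 2.3501, eta = 115.76
1/beta = 0.4255
1 + 1/beta = 1.4255
Gamma(1.4255) = 0.8862
Mean = 115.76 * 0.8862
Mean = 102.5829

102.5829


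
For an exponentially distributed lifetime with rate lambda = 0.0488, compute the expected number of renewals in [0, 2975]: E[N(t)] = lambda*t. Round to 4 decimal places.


lambda = 0.0488
t = 2975
E[N(t)] = lambda * t
E[N(t)] = 0.0488 * 2975
E[N(t)] = 145.18

145.18


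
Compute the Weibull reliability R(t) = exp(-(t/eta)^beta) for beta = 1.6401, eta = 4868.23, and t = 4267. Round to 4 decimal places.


beta = 1.6401, eta = 4868.23, t = 4267
t/eta = 4267 / 4868.23 = 0.8765
(t/eta)^beta = 0.8765^1.6401 = 0.8056
R(t) = exp(-0.8056)
R(t) = 0.4468

0.4468


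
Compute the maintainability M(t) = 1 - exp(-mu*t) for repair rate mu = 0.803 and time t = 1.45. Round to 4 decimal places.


mu = 0.803, t = 1.45
mu * t = 0.803 * 1.45 = 1.1643
exp(-1.1643) = 0.3121
M(t) = 1 - 0.3121
M(t) = 0.6879

0.6879


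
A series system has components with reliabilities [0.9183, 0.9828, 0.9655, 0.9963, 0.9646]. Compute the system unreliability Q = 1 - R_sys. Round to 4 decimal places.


Components: [0.9183, 0.9828, 0.9655, 0.9963, 0.9646]
After component 1: product = 0.9183
After component 2: product = 0.9025
After component 3: product = 0.8714
After component 4: product = 0.8681
After component 5: product = 0.8374
R_sys = 0.8374
Q = 1 - 0.8374 = 0.1626

0.1626


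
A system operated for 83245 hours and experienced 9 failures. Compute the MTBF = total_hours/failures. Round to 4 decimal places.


total_hours = 83245
failures = 9
MTBF = 83245 / 9
MTBF = 9249.4444

9249.4444


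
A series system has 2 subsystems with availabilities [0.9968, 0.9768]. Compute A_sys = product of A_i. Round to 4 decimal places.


Subsystems: [0.9968, 0.9768]
After subsystem 1 (A=0.9968): product = 0.9968
After subsystem 2 (A=0.9768): product = 0.9737
A_sys = 0.9737

0.9737


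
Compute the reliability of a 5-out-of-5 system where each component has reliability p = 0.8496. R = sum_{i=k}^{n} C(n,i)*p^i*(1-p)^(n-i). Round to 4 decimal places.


k = 5, n = 5, p = 0.8496
i=5: C(5,5)=1 * 0.8496^5 * 0.1504^0 = 0.4427
R = sum of terms = 0.4427

0.4427


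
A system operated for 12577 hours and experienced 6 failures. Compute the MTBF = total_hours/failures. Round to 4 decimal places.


total_hours = 12577
failures = 6
MTBF = 12577 / 6
MTBF = 2096.1667

2096.1667


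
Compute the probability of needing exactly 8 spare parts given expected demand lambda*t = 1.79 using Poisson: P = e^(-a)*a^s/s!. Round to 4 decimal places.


a = 1.79, s = 8
e^(-a) = e^(-1.79) = 0.167
a^s = 1.79^8 = 105.396
s! = 40320
P = 0.167 * 105.396 / 40320
P = 0.0004

0.0004
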